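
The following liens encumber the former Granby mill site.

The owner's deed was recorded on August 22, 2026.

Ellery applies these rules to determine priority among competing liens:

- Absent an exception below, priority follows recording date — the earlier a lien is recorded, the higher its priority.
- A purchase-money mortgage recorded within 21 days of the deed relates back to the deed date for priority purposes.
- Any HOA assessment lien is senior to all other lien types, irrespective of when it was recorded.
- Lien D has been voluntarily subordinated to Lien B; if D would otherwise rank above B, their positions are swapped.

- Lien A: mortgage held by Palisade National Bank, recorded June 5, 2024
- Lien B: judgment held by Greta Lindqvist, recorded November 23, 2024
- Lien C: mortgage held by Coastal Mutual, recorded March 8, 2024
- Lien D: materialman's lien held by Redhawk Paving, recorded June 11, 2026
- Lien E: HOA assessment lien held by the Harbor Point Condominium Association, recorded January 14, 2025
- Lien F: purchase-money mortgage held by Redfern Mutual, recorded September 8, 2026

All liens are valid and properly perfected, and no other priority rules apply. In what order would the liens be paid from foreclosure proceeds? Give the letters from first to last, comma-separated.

Adjusting effective dates: F was recorded within the 21-day window, so its effective date is the deed date August 22, 2026.
E, as an HOA assessment lien, has superpriority and ranks first.
Remaining liens by effective date: C (March 8, 2024), A (June 5, 2024), B (November 23, 2024), D (June 11, 2026), F (August 22, 2026).
Since D is not senior to B, the subordination leaves the order unchanged.

E, C, A, B, D, F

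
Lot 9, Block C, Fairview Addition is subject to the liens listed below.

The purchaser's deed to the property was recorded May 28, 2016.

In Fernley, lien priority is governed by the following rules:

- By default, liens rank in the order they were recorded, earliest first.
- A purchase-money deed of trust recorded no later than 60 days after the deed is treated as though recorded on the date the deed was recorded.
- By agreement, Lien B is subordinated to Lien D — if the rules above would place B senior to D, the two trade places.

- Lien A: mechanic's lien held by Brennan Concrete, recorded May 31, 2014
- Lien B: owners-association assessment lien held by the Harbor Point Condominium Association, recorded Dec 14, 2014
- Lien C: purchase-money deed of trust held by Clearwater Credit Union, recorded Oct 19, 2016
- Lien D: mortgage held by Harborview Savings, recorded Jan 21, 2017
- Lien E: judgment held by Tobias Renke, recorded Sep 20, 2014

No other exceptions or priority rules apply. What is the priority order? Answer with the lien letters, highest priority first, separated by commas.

A, E, D, C, B

First, effective dates: C missed the 60-day window (144 days after the deed), so its recording date stands.
By effective date, earliest first: A (May 31, 2014), E (Sep 20, 2014), B (Dec 14, 2014), C (Oct 19, 2016), D (Jan 21, 2017).
The subordination applies — B was senior to D — so B and D swap.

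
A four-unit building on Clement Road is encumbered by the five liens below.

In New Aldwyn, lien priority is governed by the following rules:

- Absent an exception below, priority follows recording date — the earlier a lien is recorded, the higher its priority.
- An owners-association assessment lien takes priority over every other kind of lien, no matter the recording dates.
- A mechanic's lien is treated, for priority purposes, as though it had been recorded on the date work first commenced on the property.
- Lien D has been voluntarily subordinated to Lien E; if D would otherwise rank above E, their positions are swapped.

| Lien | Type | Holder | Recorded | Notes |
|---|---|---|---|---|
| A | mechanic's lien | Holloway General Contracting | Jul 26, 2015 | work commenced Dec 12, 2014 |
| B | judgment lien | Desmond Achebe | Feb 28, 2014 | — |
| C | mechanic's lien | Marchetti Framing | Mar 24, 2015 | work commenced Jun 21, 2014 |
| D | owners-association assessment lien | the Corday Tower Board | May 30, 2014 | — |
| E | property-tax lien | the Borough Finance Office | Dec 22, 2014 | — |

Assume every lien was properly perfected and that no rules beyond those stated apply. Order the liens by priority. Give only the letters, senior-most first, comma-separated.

First, effective dates: A is treated as recorded Dec 12, 2014, the work-commencement date; C is treated as recorded Jun 21, 2014, the work-commencement date.
D is an owners-association assessment lien and takes priority over every other lien.
Among the remaining liens, by effective date: B (Feb 28, 2014), C (Jun 21, 2014), A (Dec 12, 2014), E (Dec 22, 2014).
The subordination applies — D was senior to E — so D and E swap.

E, B, C, A, D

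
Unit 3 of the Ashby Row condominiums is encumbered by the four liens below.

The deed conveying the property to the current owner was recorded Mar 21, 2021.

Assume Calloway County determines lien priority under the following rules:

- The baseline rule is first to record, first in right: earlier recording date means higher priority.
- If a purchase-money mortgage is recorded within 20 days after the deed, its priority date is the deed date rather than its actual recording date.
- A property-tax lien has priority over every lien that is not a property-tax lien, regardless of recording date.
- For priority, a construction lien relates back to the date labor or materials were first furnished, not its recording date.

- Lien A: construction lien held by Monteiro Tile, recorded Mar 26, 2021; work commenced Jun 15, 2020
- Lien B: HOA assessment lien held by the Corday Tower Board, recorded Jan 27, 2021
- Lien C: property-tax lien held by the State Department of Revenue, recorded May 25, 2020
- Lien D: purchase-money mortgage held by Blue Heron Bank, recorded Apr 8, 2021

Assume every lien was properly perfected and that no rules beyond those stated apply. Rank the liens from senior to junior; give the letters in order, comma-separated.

C, A, B, D

Adjusting effective dates: A's effective date is Jun 15, 2020, when work began; D relates back to the deed date Mar 21, 2021.
C, as a property-tax lien, has superpriority and ranks first.
The other liens, earliest effective date first: A (Jun 15, 2020), B (Jan 27, 2021), D (Mar 21, 2021).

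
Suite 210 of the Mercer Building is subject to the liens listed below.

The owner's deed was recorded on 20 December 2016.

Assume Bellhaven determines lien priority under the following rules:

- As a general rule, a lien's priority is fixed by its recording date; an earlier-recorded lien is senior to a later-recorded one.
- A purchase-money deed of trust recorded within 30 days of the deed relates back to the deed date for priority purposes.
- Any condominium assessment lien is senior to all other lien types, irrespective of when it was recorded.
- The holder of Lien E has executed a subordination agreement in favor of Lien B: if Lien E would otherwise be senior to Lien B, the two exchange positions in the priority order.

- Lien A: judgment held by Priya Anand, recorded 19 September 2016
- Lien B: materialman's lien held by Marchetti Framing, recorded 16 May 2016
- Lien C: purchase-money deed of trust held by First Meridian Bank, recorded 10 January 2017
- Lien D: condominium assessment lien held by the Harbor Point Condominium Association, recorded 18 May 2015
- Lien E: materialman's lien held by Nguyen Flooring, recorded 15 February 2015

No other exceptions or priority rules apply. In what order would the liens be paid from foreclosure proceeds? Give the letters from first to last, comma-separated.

Adjusting effective dates: C relates back to the deed date 20 December 2016.
D, as a condominium assessment lien, has superpriority and ranks first.
The other liens, earliest effective date first: E (15 February 2015), B (16 May 2016), A (19 September 2016), C (20 December 2016).
Because E would otherwise rank above B, the subordination swaps them.

D, B, E, A, C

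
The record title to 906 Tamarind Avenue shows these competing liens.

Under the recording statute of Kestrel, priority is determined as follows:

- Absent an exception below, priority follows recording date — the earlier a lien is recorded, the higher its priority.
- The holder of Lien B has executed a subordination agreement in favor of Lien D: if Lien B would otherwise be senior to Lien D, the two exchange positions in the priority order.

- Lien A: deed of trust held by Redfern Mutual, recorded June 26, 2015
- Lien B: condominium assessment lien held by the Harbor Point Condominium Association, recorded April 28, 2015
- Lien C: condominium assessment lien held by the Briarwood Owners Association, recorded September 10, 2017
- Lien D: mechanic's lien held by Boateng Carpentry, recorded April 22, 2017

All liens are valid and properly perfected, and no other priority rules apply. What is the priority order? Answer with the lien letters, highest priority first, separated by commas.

D, A, B, C

By effective date: B (April 28, 2015), A (June 26, 2015), D (April 22, 2017), C (September 10, 2017).
Because B would otherwise rank above D, the subordination swaps them.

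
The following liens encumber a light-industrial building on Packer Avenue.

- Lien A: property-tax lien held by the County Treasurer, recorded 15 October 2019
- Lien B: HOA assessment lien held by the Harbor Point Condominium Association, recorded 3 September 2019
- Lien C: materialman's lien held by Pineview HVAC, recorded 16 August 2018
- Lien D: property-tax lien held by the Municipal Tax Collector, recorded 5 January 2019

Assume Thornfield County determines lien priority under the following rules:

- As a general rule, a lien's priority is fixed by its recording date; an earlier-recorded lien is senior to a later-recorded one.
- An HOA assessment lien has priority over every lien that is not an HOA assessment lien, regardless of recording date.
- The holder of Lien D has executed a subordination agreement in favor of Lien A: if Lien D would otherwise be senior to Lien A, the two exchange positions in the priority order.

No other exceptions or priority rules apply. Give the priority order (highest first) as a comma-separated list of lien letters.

B, C, A, D

B is an HOA assessment lien, so it outranks all other liens regardless of date.
Remaining liens by effective date: C (16 August 2018), D (5 January 2019), A (15 October 2019).
D is senior to A before the subordination, so the two trade places.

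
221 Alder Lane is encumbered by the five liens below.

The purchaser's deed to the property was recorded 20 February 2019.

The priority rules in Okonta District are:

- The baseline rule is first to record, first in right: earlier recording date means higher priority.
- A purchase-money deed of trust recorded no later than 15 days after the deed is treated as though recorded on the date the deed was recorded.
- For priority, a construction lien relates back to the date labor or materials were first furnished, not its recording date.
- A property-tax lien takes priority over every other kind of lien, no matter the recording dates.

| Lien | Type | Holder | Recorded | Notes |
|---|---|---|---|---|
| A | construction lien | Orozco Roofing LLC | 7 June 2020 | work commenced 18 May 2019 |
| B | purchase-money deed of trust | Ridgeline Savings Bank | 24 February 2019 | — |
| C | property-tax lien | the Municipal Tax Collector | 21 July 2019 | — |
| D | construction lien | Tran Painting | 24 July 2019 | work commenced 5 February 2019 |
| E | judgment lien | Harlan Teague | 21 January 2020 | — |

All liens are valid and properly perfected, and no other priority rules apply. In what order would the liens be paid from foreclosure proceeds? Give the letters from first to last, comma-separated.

Effective dates: A relates back to 18 May 2019 (work commenced); B relates back to the deed date 20 February 2019; D relates back to 5 February 2019 (work commenced).
C is a property-tax lien, so it outranks all other liens regardless of date.
The other liens, earliest effective date first: D (5 February 2019), B (20 February 2019), A (18 May 2019), E (21 January 2020).

C, D, B, A, E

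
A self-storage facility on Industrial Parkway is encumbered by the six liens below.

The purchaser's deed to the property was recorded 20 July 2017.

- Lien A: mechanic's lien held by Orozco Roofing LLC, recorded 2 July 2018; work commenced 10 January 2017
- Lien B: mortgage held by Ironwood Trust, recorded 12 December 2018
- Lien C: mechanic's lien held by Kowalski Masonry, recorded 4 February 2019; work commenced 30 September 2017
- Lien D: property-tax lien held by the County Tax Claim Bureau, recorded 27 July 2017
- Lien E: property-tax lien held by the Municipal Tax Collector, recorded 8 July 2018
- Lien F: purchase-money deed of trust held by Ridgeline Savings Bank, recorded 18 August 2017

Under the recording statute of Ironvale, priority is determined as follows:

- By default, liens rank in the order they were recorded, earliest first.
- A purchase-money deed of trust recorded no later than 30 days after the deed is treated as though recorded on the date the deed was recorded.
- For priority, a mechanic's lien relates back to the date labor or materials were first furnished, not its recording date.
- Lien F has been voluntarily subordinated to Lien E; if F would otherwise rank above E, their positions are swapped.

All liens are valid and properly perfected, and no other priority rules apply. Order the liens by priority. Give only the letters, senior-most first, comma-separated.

A, E, D, C, F, B

Adjusting effective dates: A relates back to 10 January 2017 (work commenced); C is treated as recorded 30 September 2017, the work-commencement date; F was recorded within the 30-day window, so its effective date is the deed date 20 July 2017.
By effective date, earliest first: A (10 January 2017), F (20 July 2017), D (27 July 2017), C (30 September 2017), E (8 July 2018), B (12 December 2018).
Because F would otherwise rank above E, the subordination swaps them.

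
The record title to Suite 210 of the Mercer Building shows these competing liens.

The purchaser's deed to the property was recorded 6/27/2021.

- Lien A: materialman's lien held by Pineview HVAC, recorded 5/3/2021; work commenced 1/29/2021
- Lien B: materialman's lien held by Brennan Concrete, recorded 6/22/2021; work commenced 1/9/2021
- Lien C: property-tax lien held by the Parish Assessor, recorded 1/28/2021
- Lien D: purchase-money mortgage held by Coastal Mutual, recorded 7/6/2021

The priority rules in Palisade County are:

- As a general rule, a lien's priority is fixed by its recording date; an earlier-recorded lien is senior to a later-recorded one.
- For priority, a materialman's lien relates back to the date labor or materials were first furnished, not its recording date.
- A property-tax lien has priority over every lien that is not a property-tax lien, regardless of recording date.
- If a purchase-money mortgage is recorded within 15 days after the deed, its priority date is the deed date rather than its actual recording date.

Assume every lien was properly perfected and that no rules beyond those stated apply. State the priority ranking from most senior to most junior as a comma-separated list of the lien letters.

First, effective dates: A is treated as recorded 1/29/2021, the work-commencement date; B is treated as recorded 1/9/2021, the work-commencement date; D's effective date is the deed date, 6/27/2021.
As a property-tax lien, C is senior to every other lien.
The other liens, earliest effective date first: B (1/9/2021), A (1/29/2021), D (6/27/2021).

C, B, A, D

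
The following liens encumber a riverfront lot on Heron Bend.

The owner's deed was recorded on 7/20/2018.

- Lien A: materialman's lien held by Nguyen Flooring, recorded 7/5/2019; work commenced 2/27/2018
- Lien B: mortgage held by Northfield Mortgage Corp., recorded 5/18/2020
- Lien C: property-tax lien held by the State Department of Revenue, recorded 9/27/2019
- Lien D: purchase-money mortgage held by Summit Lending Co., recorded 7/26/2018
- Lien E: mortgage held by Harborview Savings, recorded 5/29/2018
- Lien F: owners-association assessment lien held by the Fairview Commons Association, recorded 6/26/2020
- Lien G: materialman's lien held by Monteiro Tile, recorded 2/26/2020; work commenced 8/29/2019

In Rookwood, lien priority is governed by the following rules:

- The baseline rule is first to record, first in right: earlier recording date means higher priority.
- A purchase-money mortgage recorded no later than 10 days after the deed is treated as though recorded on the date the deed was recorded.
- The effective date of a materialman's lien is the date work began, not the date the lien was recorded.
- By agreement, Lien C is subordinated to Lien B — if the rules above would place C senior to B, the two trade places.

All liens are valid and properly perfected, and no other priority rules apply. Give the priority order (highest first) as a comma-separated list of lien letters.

First, effective dates: A relates back to 2/27/2018 (work commenced); D was recorded within the 10-day window, so its effective date is the deed date 7/20/2018; G is treated as recorded 8/29/2019, the work-commencement date.
By effective date: A (2/27/2018), E (5/29/2018), D (7/20/2018), G (8/29/2019), C (9/27/2019), B (5/18/2020), F (6/26/2020).
Because C would otherwise rank above B, the subordination swaps them.

A, E, D, G, B, C, F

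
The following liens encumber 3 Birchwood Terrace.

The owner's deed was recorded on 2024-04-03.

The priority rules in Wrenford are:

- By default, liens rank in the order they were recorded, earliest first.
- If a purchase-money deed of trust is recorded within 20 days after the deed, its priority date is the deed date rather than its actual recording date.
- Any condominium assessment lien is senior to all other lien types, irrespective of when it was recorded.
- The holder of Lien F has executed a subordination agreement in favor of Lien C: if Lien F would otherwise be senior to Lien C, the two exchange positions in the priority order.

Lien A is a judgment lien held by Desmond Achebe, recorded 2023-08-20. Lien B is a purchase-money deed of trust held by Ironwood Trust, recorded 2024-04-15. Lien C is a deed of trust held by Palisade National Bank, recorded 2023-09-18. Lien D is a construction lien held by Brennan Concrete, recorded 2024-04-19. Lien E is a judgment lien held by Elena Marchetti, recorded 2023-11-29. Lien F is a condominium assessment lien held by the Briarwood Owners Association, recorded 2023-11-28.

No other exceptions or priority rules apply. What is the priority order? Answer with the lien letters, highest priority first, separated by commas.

Effective dates after the stated exceptions: B's effective date is the deed date, 2024-04-03.
F, as a condominium assessment lien, has superpriority and ranks first.
Ordering the rest by effective date: A (2023-08-20), C (2023-09-18), E (2023-11-29), B (2024-04-03), D (2024-04-19).
The subordination applies — F was senior to C — so F and C swap.

C, A, F, E, B, D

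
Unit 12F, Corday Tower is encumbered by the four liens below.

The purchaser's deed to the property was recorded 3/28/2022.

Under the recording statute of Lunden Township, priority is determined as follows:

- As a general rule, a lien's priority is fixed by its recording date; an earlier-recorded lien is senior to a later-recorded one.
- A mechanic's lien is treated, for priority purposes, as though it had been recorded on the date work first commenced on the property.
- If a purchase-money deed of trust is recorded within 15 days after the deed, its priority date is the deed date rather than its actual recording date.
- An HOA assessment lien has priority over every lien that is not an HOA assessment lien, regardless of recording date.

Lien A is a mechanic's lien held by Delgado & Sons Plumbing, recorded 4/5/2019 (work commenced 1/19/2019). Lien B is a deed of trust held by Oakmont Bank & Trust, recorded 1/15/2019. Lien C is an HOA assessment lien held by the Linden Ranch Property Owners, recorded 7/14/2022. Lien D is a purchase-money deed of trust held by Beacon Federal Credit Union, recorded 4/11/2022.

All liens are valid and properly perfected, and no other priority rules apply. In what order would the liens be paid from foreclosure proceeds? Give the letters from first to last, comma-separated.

C, B, A, D

Adjusting effective dates: A is treated as recorded 1/19/2019, the work-commencement date; D's effective date is the deed date, 3/28/2022.
C is an HOA assessment lien and takes priority over every other lien.
Remaining liens by effective date: B (1/15/2019), A (1/19/2019), D (3/28/2022).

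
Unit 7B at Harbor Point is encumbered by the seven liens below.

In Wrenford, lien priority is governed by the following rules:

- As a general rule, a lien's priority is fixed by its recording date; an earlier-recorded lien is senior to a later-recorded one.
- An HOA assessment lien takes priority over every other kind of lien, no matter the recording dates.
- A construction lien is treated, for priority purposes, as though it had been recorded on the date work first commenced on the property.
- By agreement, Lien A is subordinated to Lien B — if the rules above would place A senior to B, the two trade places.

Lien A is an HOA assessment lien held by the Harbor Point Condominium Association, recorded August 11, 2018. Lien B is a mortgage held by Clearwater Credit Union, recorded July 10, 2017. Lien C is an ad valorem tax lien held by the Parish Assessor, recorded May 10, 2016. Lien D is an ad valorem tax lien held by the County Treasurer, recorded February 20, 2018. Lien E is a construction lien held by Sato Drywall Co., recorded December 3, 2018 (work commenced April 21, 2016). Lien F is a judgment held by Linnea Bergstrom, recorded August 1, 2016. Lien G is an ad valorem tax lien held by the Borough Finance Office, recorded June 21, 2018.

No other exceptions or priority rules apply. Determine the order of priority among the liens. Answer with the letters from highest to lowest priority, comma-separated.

B, E, C, F, A, D, G

First, effective dates: E is treated as recorded April 21, 2016, the work-commencement date.
A is an HOA assessment lien and takes priority over every other lien.
Remaining liens by effective date: E (April 21, 2016), C (May 10, 2016), F (August 1, 2016), B (July 10, 2017), D (February 20, 2018), G (June 21, 2018).
A would otherwise be senior to B, so under the subordination agreement A and B exchange positions.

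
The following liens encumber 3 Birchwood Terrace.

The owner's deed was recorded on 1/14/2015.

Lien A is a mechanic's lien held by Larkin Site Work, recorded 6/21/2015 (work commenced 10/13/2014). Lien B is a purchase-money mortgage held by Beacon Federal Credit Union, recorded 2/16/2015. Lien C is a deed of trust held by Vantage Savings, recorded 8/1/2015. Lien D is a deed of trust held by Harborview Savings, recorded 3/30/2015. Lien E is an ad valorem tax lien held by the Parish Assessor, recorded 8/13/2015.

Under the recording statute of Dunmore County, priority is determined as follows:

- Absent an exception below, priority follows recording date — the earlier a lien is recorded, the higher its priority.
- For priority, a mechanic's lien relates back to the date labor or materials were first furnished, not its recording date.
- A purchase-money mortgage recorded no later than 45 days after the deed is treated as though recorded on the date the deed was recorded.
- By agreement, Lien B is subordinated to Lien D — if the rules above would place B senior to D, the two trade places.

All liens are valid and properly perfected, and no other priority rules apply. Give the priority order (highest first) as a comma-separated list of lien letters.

A, D, B, C, E

Effective dates: A's effective date is 10/13/2014, when work began; B's effective date is the deed date, 1/14/2015.
Ordering by effective date: A (10/13/2014), B (1/14/2015), D (3/30/2015), C (8/1/2015), E (8/13/2015).
B would otherwise be senior to D, so under the subordination agreement B and D exchange positions.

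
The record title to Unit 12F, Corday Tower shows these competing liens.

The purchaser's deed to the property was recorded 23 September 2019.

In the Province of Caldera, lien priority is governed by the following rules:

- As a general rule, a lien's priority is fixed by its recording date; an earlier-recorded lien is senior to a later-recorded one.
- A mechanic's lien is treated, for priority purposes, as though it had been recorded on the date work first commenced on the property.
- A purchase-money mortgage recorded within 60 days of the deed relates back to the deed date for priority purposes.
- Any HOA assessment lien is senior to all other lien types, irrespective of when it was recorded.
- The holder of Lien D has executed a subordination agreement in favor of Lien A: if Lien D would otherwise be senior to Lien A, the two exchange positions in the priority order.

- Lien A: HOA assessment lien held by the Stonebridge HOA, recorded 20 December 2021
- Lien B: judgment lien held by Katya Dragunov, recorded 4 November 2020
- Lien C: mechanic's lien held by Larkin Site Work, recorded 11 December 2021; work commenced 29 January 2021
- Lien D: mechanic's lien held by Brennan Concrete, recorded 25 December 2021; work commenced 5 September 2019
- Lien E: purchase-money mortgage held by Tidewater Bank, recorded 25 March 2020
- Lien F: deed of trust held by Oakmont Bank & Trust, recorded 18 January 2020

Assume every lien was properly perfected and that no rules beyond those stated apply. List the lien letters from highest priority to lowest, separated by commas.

A, D, F, E, B, C

First, effective dates: C's effective date is 29 January 2021, when work began; D is treated as recorded 5 September 2019, the work-commencement date; E was recorded 184 days after the deed, outside the 60-day window, so it keeps its recording date.
A is an HOA assessment lien and takes priority over every other lien.
Ordering the rest by effective date: D (5 September 2019), F (18 January 2020), E (25 March 2020), B (4 November 2020), C (29 January 2021).
D is already junior to A, so the subordination agreement changes nothing.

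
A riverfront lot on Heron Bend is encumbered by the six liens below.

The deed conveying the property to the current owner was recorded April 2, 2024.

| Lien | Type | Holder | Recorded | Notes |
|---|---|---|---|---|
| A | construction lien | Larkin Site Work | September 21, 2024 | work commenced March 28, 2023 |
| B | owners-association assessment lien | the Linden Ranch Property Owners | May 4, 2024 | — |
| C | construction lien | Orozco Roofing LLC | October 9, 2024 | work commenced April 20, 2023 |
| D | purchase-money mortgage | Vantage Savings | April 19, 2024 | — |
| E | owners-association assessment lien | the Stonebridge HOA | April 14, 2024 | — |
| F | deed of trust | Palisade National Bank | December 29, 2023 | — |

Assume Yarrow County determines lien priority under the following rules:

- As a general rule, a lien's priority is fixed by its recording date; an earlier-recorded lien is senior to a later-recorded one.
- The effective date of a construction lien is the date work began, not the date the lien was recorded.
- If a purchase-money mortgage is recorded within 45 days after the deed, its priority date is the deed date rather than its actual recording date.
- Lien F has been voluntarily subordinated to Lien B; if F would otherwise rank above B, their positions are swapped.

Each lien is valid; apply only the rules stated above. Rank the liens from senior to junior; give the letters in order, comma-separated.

A, C, B, D, E, F

Adjusting effective dates: A relates back to March 28, 2023 (work commenced); C's effective date is April 20, 2023, when work began; D relates back to the deed date April 2, 2024.
By effective date, earliest first: A (March 28, 2023), C (April 20, 2023), F (December 29, 2023), D (April 2, 2024), E (April 14, 2024), B (May 4, 2024).
Because F would otherwise rank above B, the subordination swaps them.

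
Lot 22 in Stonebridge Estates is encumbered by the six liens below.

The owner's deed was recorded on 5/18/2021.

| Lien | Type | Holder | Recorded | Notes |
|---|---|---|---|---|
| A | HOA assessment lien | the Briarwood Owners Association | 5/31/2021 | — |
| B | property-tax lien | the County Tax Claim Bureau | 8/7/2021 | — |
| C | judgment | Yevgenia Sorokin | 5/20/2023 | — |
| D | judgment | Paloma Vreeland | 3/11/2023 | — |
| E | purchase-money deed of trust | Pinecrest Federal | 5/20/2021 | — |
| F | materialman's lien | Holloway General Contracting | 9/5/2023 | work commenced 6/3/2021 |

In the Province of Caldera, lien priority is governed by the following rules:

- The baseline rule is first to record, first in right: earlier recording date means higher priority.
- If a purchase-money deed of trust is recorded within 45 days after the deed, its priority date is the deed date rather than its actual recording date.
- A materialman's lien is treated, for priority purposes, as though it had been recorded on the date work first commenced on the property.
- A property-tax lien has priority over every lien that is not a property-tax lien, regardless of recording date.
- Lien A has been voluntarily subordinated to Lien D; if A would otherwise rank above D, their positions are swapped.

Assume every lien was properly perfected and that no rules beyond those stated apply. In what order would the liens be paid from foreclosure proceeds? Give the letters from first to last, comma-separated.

B, E, D, F, A, C

Adjusting effective dates: E relates back to the deed date 5/18/2021; F is treated as recorded 6/3/2021, the work-commencement date.
As a property-tax lien, B is senior to every other lien.
Among the remaining liens, by effective date: E (5/18/2021), A (5/31/2021), F (6/3/2021), D (3/11/2023), C (5/20/2023).
A is senior to D before the subordination, so the two trade places.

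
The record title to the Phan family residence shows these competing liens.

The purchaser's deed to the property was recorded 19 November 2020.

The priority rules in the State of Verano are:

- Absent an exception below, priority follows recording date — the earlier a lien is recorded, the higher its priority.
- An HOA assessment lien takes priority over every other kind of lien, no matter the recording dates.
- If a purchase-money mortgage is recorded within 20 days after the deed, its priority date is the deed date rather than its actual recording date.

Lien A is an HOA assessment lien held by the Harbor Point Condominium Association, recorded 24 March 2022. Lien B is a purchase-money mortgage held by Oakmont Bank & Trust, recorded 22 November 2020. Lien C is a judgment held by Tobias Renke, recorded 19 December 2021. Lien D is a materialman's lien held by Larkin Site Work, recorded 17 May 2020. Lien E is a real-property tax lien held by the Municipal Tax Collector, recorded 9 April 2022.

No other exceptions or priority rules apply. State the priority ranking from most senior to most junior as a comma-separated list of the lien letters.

A, D, B, C, E

First, effective dates: B's effective date is the deed date, 19 November 2020.
A, as an HOA assessment lien, has superpriority and ranks first.
Remaining liens by effective date: D (17 May 2020), B (19 November 2020), C (19 December 2021), E (9 April 2022).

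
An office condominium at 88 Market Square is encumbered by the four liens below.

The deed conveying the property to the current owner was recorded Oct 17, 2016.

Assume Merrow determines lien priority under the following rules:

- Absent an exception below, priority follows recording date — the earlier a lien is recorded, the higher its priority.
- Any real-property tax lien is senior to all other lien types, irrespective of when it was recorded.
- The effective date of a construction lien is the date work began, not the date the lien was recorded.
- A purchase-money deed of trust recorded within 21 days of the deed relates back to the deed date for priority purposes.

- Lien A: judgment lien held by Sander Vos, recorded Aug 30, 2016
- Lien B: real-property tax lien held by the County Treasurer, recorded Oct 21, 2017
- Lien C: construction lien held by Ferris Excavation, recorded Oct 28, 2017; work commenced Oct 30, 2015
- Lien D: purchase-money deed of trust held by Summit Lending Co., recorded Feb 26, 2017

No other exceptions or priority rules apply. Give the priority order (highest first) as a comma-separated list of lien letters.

B, C, A, D

First, effective dates: C is treated as recorded Oct 30, 2015, the work-commencement date; D was recorded 132 days after the deed — beyond 21 days — so no relation-back applies.
B is a real-property tax lien, so it outranks all other liens regardless of date.
Ordering the rest by effective date: C (Oct 30, 2015), A (Aug 30, 2016), D (Feb 26, 2017).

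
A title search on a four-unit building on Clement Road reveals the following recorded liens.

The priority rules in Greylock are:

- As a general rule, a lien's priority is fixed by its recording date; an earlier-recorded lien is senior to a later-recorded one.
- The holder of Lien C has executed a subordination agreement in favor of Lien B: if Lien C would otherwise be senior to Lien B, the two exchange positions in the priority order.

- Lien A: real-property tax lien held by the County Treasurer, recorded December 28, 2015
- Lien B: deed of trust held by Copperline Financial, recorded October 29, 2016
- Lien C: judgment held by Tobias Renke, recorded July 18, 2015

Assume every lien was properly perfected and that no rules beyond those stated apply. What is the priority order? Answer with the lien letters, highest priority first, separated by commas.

Sorted by effective date: C (July 18, 2015), A (December 28, 2015), B (October 29, 2016).
The subordination applies — C was senior to B — so C and B swap.

B, A, C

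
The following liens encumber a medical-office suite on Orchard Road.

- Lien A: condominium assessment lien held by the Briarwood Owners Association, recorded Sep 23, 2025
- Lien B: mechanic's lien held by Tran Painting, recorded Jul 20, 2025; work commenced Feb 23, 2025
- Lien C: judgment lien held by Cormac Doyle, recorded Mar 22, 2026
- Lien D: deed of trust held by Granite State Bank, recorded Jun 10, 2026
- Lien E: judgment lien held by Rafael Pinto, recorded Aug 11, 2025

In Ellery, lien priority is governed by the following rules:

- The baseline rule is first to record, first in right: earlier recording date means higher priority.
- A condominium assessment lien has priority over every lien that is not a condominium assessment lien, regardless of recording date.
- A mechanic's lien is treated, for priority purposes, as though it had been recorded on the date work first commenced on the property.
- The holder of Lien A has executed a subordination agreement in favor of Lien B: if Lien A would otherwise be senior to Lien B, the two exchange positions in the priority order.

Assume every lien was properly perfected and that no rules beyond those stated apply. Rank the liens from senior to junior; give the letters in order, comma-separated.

First, effective dates: B is treated as recorded Feb 23, 2025, the work-commencement date.
A, as a condominium assessment lien, has superpriority and ranks first.
Remaining liens by effective date: B (Feb 23, 2025), E (Aug 11, 2025), C (Mar 22, 2026), D (Jun 10, 2026).
Because A would otherwise rank above B, the subordination swaps them.

B, A, E, C, D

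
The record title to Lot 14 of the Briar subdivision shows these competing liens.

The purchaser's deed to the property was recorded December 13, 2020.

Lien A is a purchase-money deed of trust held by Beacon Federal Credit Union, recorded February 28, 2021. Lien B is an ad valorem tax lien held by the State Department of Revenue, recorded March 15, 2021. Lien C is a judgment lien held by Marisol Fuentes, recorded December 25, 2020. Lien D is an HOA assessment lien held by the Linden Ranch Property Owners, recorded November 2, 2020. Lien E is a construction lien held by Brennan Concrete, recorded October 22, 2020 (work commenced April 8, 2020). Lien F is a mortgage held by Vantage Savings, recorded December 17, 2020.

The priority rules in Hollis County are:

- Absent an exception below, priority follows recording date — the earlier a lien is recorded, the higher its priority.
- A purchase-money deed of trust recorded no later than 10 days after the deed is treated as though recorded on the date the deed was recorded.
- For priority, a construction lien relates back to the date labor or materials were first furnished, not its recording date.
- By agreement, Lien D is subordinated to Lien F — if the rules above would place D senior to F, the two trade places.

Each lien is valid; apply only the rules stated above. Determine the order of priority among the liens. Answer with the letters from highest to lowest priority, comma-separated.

E, F, D, C, A, B

First, effective dates: A was recorded 77 days after the deed — beyond 10 days — so no relation-back applies; E is treated as recorded April 8, 2020, the work-commencement date.
Sorted by effective date: E (April 8, 2020), D (November 2, 2020), F (December 17, 2020), C (December 25, 2020), A (February 28, 2021), B (March 15, 2021).
D is senior to F before the subordination, so the two trade places.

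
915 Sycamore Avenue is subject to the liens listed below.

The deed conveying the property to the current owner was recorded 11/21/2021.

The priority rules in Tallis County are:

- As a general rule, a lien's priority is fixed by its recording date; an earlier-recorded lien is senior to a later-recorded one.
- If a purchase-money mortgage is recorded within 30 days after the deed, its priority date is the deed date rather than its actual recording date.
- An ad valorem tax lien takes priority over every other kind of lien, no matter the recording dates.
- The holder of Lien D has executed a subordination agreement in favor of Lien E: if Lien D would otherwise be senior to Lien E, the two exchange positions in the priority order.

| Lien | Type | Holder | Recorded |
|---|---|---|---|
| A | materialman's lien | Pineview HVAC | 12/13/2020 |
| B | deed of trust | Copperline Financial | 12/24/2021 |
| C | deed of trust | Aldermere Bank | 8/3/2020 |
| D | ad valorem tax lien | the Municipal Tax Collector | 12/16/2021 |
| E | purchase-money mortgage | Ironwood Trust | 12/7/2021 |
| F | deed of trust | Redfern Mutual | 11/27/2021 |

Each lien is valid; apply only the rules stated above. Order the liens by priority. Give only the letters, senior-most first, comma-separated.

First, effective dates: E was recorded within the 30-day window, so its effective date is the deed date 11/21/2021.
As an ad valorem tax lien, D is senior to every other lien.
Ordering the rest by effective date: C (8/3/2020), A (12/13/2020), E (11/21/2021), F (11/27/2021), B (12/24/2021).
D would otherwise be senior to E, so under the subordination agreement D and E exchange positions.

E, C, A, D, F, B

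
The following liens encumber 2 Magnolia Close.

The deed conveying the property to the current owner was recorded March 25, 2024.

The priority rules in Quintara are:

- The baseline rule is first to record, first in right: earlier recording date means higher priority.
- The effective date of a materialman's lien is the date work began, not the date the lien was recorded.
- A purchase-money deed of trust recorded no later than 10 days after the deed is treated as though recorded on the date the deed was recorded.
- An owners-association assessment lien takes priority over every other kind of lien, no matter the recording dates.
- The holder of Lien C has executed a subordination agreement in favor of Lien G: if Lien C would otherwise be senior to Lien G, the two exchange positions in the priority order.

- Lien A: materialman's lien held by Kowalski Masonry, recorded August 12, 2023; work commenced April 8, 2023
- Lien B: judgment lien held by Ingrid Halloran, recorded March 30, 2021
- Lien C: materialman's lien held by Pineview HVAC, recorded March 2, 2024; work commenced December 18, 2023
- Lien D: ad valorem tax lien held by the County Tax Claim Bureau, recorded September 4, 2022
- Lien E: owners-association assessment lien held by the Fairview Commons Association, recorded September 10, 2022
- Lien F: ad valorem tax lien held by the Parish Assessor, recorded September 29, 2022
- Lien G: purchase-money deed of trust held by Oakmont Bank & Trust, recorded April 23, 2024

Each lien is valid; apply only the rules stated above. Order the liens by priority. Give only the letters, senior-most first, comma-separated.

E, B, D, F, A, G, C

Effective dates: A relates back to April 8, 2023 (work commenced); C's effective date is December 18, 2023, when work began; G was recorded 29 days after the deed — beyond 10 days — so no relation-back applies.
E, as an owners-association assessment lien, has superpriority and ranks first.
The other liens, earliest effective date first: B (March 30, 2021), D (September 4, 2022), F (September 29, 2022), A (April 8, 2023), C (December 18, 2023), G (April 23, 2024).
C would otherwise be senior to G, so under the subordination agreement C and G exchange positions.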